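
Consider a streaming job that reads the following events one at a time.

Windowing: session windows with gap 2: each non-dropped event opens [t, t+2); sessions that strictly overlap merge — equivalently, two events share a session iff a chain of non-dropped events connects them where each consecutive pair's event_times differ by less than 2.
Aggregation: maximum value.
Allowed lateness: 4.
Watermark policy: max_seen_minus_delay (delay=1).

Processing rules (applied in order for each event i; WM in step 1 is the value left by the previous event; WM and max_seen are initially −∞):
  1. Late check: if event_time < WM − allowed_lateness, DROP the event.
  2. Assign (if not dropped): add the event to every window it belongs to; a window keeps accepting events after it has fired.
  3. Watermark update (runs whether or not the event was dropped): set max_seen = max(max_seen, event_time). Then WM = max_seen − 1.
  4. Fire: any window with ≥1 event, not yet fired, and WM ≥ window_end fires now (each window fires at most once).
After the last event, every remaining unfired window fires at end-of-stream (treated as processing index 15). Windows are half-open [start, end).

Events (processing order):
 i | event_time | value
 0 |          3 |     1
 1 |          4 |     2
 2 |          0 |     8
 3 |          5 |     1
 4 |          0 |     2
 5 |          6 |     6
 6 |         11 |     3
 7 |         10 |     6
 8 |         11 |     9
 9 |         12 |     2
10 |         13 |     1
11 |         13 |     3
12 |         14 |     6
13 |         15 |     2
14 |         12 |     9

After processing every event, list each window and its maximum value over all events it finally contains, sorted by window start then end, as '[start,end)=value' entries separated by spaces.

i=0 t=3 v=1: → [3,5); WM=2
i=1 t=4 v=2: → [3,6); WM=3
i=2 t=0 v=8: → [0,2); WM=3
i=3 t=5 v=1: → [3,7); WM=4
i=4 t=0 v=2: → [0,2); WM=4
i=5 t=6 v=6: → [3,8); WM=5
i=6 t=11 v=3: → [11,13); WM=10
i=7 t=10 v=6: → [10,13); WM=10
i=8 t=11 v=9: → [10,13); WM=10
i=9 t=12 v=2: → [10,14); WM=11
i=10 t=13 v=1: → [10,15); WM=12
i=11 t=13 v=3: → [10,15); WM=12
i=12 t=14 v=6: → [10,16); WM=13
i=13 t=15 v=2: → [10,17); WM=14
i=14 t=12 v=9: → [10,17); WM=14

[0,2)=8 [3,8)=6 [10,17)=9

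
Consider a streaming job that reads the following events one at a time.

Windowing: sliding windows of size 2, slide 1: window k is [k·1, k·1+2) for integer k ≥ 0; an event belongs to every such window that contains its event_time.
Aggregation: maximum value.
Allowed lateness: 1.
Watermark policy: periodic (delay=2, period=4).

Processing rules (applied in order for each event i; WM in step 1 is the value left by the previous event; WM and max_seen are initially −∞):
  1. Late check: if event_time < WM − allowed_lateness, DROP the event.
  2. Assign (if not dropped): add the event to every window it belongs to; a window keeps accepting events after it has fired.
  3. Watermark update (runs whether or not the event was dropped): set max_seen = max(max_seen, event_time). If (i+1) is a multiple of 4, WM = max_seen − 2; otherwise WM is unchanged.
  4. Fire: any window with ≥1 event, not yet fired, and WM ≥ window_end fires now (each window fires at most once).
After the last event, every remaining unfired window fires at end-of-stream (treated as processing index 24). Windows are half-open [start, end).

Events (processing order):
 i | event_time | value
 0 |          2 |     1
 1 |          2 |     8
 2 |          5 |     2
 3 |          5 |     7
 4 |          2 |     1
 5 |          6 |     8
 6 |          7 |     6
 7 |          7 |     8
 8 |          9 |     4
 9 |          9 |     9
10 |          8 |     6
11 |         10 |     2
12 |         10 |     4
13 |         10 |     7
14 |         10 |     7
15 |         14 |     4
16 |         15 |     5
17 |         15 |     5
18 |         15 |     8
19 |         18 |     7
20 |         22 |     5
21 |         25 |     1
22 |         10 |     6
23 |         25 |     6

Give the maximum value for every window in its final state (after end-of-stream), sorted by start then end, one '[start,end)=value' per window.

[1,3)=8 [2,4)=8 [4,6)=7 [5,7)=8 [6,8)=8 [7,9)=8 [8,10)=9 [9,11)=9 [10,12)=7 [13,15)=4 [14,16)=8 [15,17)=8 [17,19)=7 [18,20)=7 [21,23)=5 [22,24)=5 [24,26)=6 [25,27)=6

i=0 t=2 v=1: → [2,4),[1,3); WM=−∞
i=1 t=2 v=8: → [2,4),[1,3); WM=−∞
i=2 t=5 v=2: → [5,7),[4,6); WM=−∞
i=3 t=5 v=7: → [5,7),[4,6); WM=3; [1,3) fires=8
i=4 t=2 v=1: → [2,4),[1,3); WM=3
i=5 t=6 v=8: → [6,8),[5,7); WM=3
i=6 t=7 v=6: → [7,9),[6,8); WM=3
i=7 t=7 v=8: → [7,9),[6,8); WM=5; [2,4) fires=8
i=8 t=9 v=4: → [9,11),[8,10); WM=5
i=9 t=9 v=9: → [9,11),[8,10); WM=5
i=10 t=8 v=6: → [8,10),[7,9); WM=5
i=11 t=10 v=2: → [10,12),[9,11); WM=8; [4,6) fires=7 [5,7) fires=8 [6,8) fires=8
i=12 t=10 v=4: → [10,12),[9,11); WM=8
i=13 t=10 v=7: → [10,12),[9,11); WM=8
i=14 t=10 v=7: → [10,12),[9,11); WM=8
i=15 t=14 v=4: → [14,16),[13,15); WM=12; [7,9) fires=8 [8,10) fires=9 [9,11) fires=9 [10,12) fires=7
i=16 t=15 v=5: → [15,17),[14,16); WM=12
i=17 t=15 v=5: → [15,17),[14,16); WM=12
i=18 t=15 v=8: → [15,17),[14,16); WM=12
i=19 t=18 v=7: → [18,20),[17,19); WM=16; [13,15) fires=4 [14,16) fires=8
i=20 t=22 v=5: → [22,24),[21,23); WM=16
i=21 t=25 v=1: → [25,27),[24,26); WM=16
i=22 t=10 v=6: DROP (t<16-1); WM=16
i=23 t=25 v=6: → [25,27),[24,26); WM=23; [15,17) fires=8 [17,19) fires=7 [18,20) fires=7 [21,23) fires=5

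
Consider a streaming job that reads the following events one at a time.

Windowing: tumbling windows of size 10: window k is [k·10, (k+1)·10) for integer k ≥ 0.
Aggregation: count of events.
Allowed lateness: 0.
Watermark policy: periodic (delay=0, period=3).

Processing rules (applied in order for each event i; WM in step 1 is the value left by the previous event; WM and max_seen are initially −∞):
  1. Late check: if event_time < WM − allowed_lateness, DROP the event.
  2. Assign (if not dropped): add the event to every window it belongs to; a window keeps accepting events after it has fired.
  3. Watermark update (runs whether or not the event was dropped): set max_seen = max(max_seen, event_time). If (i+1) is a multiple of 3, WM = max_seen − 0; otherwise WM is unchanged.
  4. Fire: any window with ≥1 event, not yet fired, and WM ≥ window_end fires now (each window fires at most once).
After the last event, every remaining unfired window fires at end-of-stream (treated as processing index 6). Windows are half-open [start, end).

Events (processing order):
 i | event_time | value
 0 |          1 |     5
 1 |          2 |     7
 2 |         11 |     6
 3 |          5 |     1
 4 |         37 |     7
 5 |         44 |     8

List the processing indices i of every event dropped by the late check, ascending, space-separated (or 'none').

i=0 t=1 v=5: → [0,10); WM=−∞
i=1 t=2 v=7: → [0,10); WM=−∞
i=2 t=11 v=6: → [10,20); WM=11; [0,10) fires=2
i=3 t=5 v=1: DROP (t<11-0); WM=11
i=4 t=37 v=7: → [30,40); WM=11
i=5 t=44 v=8: → [40,50); WM=44; [10,20) fires=1 [30,40) fires=1

3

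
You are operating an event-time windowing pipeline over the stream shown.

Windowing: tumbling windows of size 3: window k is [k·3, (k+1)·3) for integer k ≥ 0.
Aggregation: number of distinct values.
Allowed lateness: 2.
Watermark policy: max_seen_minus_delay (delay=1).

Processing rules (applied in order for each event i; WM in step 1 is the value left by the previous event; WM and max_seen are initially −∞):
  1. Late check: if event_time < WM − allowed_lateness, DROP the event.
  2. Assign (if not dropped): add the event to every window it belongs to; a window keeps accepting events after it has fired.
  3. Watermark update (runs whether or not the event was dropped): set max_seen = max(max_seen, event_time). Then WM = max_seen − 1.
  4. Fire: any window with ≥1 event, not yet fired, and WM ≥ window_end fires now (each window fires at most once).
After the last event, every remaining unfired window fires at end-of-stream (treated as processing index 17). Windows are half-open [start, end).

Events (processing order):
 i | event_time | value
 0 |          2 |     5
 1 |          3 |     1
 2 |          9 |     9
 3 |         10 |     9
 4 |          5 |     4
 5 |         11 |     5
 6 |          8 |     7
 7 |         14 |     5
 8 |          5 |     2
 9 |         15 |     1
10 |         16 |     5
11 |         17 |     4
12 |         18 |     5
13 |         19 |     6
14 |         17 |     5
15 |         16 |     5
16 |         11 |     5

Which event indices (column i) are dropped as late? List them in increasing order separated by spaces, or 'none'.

4 8 16

i=0 t=2 v=5: → [0,3); WM=1
i=1 t=3 v=1: → [3,6); WM=2
i=2 t=9 v=9: → [9,12); WM=8; [0,3) fires=1 [3,6) fires=1
i=3 t=10 v=9: → [9,12); WM=9
i=4 t=5 v=4: DROP (t<9-2); WM=9
i=5 t=11 v=5: → [9,12); WM=10
i=6 t=8 v=7: → [6,9); WM=10; [6,9) fires=1
i=7 t=14 v=5: → [12,15); WM=13; [9,12) fires=2
i=8 t=5 v=2: DROP (t<13-2); WM=13
i=9 t=15 v=1: → [15,18); WM=14
i=10 t=16 v=5: → [15,18); WM=15; [12,15) fires=1
i=11 t=17 v=4: → [15,18); WM=16
i=12 t=18 v=5: → [18,21); WM=17
i=13 t=19 v=6: → [18,21); WM=18; [15,18) fires=3
i=14 t=17 v=5: → [15,18); WM=18
i=15 t=16 v=5: → [15,18); WM=18
i=16 t=11 v=5: DROP (t<18-2); WM=18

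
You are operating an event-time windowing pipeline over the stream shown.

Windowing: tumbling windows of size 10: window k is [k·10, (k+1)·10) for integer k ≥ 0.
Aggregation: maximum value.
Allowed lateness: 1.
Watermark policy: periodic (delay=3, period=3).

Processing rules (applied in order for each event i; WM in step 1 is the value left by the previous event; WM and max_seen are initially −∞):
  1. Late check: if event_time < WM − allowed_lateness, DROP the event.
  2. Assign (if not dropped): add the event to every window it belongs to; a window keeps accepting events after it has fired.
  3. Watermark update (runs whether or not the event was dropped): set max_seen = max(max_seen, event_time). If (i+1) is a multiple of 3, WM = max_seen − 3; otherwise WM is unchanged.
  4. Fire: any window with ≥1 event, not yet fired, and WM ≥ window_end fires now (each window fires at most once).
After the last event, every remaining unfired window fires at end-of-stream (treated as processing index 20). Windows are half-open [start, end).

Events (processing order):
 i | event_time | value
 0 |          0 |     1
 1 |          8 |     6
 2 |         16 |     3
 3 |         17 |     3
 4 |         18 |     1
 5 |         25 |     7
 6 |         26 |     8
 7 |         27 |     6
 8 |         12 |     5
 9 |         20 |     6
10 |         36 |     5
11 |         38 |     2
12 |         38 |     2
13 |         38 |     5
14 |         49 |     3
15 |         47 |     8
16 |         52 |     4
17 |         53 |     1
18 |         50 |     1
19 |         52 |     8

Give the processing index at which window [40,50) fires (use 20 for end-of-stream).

i=0 t=0 v=1: → [0,10); WM=−∞
i=1 t=8 v=6: → [0,10); WM=−∞
i=2 t=16 v=3: → [10,20); WM=13; [0,10) fires=6
i=3 t=17 v=3: → [10,20); WM=13
i=4 t=18 v=1: → [10,20); WM=13
i=5 t=25 v=7: → [20,30); WM=22; [10,20) fires=3
i=6 t=26 v=8: → [20,30); WM=22
i=7 t=27 v=6: → [20,30); WM=22
i=8 t=12 v=5: DROP (t<22-1); WM=24
i=9 t=20 v=6: DROP (t<24-1); WM=24
i=10 t=36 v=5: → [30,40); WM=24
i=11 t=38 v=2: → [30,40); WM=35; [20,30) fires=8
i=12 t=38 v=2: → [30,40); WM=35
i=13 t=38 v=5: → [30,40); WM=35
i=14 t=49 v=3: → [40,50); WM=46; [30,40) fires=5
i=15 t=47 v=8: → [40,50); WM=46
i=16 t=52 v=4: → [50,60); WM=46
i=17 t=53 v=1: → [50,60); WM=50; [40,50) fires=8
i=18 t=50 v=1: → [50,60); WM=50
i=19 t=52 v=8: → [50,60); WM=50

17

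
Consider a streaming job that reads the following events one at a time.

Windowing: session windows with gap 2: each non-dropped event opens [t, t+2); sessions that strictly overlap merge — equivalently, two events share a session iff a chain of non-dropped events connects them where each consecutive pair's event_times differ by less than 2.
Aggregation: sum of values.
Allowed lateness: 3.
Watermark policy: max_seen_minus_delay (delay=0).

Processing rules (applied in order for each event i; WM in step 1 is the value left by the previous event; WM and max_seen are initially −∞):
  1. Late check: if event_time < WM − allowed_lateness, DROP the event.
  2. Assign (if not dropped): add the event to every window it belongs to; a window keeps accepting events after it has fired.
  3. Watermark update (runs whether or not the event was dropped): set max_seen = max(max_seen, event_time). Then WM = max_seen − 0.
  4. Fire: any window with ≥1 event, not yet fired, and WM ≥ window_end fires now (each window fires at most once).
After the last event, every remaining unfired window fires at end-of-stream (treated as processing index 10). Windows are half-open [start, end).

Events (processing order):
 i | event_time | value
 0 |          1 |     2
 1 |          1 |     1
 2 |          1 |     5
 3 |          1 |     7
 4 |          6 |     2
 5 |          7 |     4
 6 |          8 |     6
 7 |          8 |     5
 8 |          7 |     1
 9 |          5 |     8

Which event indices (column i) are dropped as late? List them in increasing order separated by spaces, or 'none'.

none

i=0 t=1 v=2: → [1,3); WM=1
i=1 t=1 v=1: → [1,3); WM=1
i=2 t=1 v=5: → [1,3); WM=1
i=3 t=1 v=7: → [1,3); WM=1
i=4 t=6 v=2: → [6,8); WM=6
i=5 t=7 v=4: → [6,9); WM=7
i=6 t=8 v=6: → [6,10); WM=8
i=7 t=8 v=5: → [6,10); WM=8
i=8 t=7 v=1: → [6,10); WM=8
i=9 t=5 v=8: → [5,10); WM=8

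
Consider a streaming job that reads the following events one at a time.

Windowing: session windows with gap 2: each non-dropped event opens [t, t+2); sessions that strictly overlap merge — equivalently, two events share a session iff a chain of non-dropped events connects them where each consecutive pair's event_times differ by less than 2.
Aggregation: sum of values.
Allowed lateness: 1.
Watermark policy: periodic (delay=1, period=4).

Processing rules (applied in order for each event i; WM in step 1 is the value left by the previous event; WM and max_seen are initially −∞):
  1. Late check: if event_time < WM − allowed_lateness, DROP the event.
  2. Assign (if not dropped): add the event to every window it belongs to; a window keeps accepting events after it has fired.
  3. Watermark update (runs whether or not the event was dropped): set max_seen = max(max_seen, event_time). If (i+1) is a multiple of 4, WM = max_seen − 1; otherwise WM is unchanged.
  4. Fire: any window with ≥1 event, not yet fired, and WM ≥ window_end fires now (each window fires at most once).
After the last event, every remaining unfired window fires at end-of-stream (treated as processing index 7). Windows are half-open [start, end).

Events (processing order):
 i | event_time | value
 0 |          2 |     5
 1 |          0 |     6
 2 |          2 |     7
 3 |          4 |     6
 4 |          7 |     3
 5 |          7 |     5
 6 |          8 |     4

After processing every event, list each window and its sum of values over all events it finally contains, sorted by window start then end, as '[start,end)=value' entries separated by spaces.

[0,2)=6 [2,4)=12 [4,6)=6 [7,10)=12

i=0 t=2 v=5: → [2,4); WM=−∞
i=1 t=0 v=6: → [0,2); WM=−∞
i=2 t=2 v=7: → [2,4); WM=−∞
i=3 t=4 v=6: → [4,6); WM=3
i=4 t=7 v=3: → [7,9); WM=3
i=5 t=7 v=5: → [7,9); WM=3
i=6 t=8 v=4: → [7,10); WM=3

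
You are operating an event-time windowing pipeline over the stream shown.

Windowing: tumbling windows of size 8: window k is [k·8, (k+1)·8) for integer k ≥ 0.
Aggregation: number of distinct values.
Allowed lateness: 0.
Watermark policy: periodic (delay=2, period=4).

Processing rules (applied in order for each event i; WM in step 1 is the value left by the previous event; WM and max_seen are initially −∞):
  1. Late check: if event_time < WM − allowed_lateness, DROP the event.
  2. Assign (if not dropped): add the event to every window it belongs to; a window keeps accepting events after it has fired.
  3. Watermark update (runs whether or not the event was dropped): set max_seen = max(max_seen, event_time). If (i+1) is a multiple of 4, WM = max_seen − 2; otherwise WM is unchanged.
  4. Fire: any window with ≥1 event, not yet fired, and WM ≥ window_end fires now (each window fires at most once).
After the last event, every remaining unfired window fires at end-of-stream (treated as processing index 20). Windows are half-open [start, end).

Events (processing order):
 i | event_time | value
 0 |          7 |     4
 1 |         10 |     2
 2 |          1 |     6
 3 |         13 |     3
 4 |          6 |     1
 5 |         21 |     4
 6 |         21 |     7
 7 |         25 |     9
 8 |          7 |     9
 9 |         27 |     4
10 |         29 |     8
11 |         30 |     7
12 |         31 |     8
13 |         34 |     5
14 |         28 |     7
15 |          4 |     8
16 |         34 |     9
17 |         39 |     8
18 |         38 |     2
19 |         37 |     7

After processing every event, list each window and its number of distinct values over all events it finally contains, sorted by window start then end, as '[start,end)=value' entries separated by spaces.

[0,8)=2 [8,16)=2 [16,24)=2 [24,32)=4 [32,40)=5

i=0 t=7 v=4: → [0,8); WM=−∞
i=1 t=10 v=2: → [8,16); WM=−∞
i=2 t=1 v=6: → [0,8); WM=−∞
i=3 t=13 v=3: → [8,16); WM=11; [0,8) fires=2
i=4 t=6 v=1: DROP (t<11-0); WM=11
i=5 t=21 v=4: → [16,24); WM=11
i=6 t=21 v=7: → [16,24); WM=11
i=7 t=25 v=9: → [24,32); WM=23; [8,16) fires=2
i=8 t=7 v=9: DROP (t<23-0); WM=23
i=9 t=27 v=4: → [24,32); WM=23
i=10 t=29 v=8: → [24,32); WM=23
i=11 t=30 v=7: → [24,32); WM=28; [16,24) fires=2
i=12 t=31 v=8: → [24,32); WM=28
i=13 t=34 v=5: → [32,40); WM=28
i=14 t=28 v=7: → [24,32); WM=28
i=15 t=4 v=8: DROP (t<28-0); WM=32; [24,32) fires=4
i=16 t=34 v=9: → [32,40); WM=32
i=17 t=39 v=8: → [32,40); WM=32
i=18 t=38 v=2: → [32,40); WM=32
i=19 t=37 v=7: → [32,40); WM=37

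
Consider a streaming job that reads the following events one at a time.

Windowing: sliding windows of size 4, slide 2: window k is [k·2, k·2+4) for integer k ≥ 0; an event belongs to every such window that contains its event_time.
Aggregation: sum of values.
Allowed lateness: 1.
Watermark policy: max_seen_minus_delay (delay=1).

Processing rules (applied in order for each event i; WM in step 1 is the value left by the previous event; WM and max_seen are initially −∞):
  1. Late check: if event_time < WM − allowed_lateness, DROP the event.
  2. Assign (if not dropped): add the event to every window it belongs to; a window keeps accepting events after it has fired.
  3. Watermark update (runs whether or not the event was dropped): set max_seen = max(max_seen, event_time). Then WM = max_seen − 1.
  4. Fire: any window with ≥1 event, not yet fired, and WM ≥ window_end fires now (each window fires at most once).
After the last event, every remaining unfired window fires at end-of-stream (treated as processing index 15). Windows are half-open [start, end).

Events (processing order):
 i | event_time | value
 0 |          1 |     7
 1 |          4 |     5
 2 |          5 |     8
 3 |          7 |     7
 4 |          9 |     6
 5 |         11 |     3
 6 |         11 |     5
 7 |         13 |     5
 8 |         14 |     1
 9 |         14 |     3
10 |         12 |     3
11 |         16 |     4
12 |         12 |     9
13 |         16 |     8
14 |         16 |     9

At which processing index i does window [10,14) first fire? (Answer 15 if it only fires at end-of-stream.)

11

i=0 t=1 v=7: → [0,4); WM=0
i=1 t=4 v=5: → [4,8),[2,6); WM=3
i=2 t=5 v=8: → [4,8),[2,6); WM=4; [0,4) fires=7
i=3 t=7 v=7: → [6,10),[4,8); WM=6; [2,6) fires=13
i=4 t=9 v=6: → [8,12),[6,10); WM=8; [4,8) fires=20
i=5 t=11 v=3: → [10,14),[8,12); WM=10; [6,10) fires=13
i=6 t=11 v=5: → [10,14),[8,12); WM=10
i=7 t=13 v=5: → [12,16),[10,14); WM=12; [8,12) fires=14
i=8 t=14 v=1: → [14,18),[12,16); WM=13
i=9 t=14 v=3: → [14,18),[12,16); WM=13
i=10 t=12 v=3: → [12,16),[10,14); WM=13
i=11 t=16 v=4: → [16,20),[14,18); WM=15; [10,14) fires=16
i=12 t=12 v=9: DROP (t<15-1); WM=15
i=13 t=16 v=8: → [16,20),[14,18); WM=15
i=14 t=16 v=9: → [16,20),[14,18); WM=15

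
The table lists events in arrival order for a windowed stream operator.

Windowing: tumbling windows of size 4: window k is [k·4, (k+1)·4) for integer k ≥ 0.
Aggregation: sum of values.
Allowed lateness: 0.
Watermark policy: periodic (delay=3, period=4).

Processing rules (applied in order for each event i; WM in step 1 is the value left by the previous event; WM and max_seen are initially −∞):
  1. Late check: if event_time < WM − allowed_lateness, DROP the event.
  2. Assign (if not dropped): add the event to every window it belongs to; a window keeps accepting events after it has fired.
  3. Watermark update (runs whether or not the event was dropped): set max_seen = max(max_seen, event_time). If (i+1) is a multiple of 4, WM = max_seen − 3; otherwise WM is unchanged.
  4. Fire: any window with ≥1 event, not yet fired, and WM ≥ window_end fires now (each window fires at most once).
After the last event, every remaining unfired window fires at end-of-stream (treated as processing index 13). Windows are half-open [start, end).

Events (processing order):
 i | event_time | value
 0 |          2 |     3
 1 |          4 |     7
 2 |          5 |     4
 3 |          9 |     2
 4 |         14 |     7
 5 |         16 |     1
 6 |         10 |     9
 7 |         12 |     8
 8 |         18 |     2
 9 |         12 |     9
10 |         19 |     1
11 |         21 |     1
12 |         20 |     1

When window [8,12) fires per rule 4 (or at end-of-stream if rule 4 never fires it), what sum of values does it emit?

i=0 t=2 v=3: → [0,4); WM=−∞
i=1 t=4 v=7: → [4,8); WM=−∞
i=2 t=5 v=4: → [4,8); WM=−∞
i=3 t=9 v=2: → [8,12); WM=6; [0,4) fires=3
i=4 t=14 v=7: → [12,16); WM=6
i=5 t=16 v=1: → [16,20); WM=6
i=6 t=10 v=9: → [8,12); WM=6
i=7 t=12 v=8: → [12,16); WM=13; [4,8) fires=11 [8,12) fires=11
i=8 t=18 v=2: → [16,20); WM=13
i=9 t=12 v=9: DROP (t<13-0); WM=13
i=10 t=19 v=1: → [16,20); WM=13
i=11 t=21 v=1: → [20,24); WM=18; [12,16) fires=15
i=12 t=20 v=1: → [20,24); WM=18

11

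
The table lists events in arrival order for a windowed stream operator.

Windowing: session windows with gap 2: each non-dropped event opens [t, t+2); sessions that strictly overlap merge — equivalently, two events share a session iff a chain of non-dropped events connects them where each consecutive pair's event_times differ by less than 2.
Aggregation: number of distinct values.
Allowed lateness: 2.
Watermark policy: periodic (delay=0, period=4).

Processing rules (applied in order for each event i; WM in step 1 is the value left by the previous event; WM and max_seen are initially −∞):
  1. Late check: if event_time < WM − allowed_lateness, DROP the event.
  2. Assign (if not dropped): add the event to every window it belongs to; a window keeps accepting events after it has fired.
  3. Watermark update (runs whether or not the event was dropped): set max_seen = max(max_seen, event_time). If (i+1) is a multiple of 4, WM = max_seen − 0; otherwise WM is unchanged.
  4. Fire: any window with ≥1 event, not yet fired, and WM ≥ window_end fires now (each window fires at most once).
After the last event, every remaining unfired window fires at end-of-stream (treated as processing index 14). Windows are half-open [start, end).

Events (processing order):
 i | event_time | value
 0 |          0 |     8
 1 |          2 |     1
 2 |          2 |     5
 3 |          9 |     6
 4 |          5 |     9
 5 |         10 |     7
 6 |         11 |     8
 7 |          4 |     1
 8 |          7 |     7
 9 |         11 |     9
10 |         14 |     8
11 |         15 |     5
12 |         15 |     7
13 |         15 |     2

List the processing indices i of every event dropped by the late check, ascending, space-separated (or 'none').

4 7 8

i=0 t=0 v=8: → [0,2); WM=−∞
i=1 t=2 v=1: → [2,4); WM=−∞
i=2 t=2 v=5: → [2,4); WM=−∞
i=3 t=9 v=6: → [9,11); WM=9
i=4 t=5 v=9: DROP (t<9-2); WM=9
i=5 t=10 v=7: → [9,12); WM=9
i=6 t=11 v=8: → [9,13); WM=9
i=7 t=4 v=1: DROP (t<9-2); WM=11
i=8 t=7 v=7: DROP (t<11-2); WM=11
i=9 t=11 v=9: → [9,13); WM=11
i=10 t=14 v=8: → [14,16); WM=11
i=11 t=15 v=5: → [14,17); WM=15
i=12 t=15 v=7: → [14,17); WM=15
i=13 t=15 v=2: → [14,17); WM=15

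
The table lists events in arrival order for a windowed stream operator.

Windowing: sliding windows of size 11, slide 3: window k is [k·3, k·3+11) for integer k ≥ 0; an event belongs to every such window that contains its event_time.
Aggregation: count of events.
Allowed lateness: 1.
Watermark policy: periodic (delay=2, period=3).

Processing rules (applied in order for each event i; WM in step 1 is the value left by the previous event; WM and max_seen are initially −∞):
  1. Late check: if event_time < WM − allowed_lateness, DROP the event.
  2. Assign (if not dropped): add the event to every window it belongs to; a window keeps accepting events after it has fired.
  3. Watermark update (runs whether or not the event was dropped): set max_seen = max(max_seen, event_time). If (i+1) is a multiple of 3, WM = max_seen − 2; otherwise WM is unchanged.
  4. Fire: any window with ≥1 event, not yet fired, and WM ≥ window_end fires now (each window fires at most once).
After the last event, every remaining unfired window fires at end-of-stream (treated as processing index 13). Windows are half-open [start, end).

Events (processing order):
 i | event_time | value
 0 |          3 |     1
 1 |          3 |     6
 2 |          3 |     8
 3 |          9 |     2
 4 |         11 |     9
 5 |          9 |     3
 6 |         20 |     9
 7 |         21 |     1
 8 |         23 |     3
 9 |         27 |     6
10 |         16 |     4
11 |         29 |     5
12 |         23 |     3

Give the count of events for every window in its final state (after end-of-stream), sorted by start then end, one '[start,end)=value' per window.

i=0 t=3 v=1: → [3,14),[0,11); WM=−∞
i=1 t=3 v=6: → [3,14),[0,11); WM=−∞
i=2 t=3 v=8: → [3,14),[0,11); WM=1
i=3 t=9 v=2: → [9,20),[6,17),[3,14),[0,11); WM=1
i=4 t=11 v=9: → [9,20),[6,17),[3,14); WM=1
i=5 t=9 v=3: → [9,20),[6,17),[3,14),[0,11); WM=9
i=6 t=20 v=9: → [18,29),[15,26),[12,23); WM=9
i=7 t=21 v=1: → [21,32),[18,29),[15,26),[12,23); WM=9
i=8 t=23 v=3: → [21,32),[18,29),[15,26); WM=21; [0,11) fires=5 [3,14) fires=6 [6,17) fires=3 [9,20) fires=3
i=9 t=27 v=6: → [27,38),[24,35),[21,32),[18,29); WM=21
i=10 t=16 v=4: DROP (t<21-1); WM=21
i=11 t=29 v=5: → [27,38),[24,35),[21,32); WM=27; [12,23) fires=2 [15,26) fires=3
i=12 t=23 v=3: DROP (t<27-1); WM=27

[0,11)=5 [3,14)=6 [6,17)=3 [9,20)=3 [12,23)=2 [15,26)=3 [18,29)=4 [21,32)=4 [24,35)=2 [27,38)=2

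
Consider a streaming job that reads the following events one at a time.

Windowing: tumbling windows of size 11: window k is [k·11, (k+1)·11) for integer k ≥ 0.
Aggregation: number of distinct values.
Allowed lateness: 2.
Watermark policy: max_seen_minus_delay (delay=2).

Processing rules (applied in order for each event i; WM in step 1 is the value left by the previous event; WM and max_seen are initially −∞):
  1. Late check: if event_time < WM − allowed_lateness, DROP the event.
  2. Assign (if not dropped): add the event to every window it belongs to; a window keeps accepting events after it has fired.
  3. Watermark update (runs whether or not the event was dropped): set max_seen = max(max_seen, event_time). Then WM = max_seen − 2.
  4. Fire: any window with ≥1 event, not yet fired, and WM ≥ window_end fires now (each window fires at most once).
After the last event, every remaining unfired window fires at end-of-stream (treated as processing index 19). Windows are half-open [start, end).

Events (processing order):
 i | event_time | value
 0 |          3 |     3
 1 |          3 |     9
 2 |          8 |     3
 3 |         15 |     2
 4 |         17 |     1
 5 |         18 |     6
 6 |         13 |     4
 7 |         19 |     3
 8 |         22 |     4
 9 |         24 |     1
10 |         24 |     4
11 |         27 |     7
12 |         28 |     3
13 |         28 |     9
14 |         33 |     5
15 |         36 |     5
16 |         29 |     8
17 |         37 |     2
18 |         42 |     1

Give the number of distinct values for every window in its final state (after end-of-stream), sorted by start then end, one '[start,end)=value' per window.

[0,11)=2 [11,22)=4 [22,33)=5 [33,44)=3

i=0 t=3 v=3: → [0,11); WM=1
i=1 t=3 v=9: → [0,11); WM=1
i=2 t=8 v=3: → [0,11); WM=6
i=3 t=15 v=2: → [11,22); WM=13; [0,11) fires=2
i=4 t=17 v=1: → [11,22); WM=15
i=5 t=18 v=6: → [11,22); WM=16
i=6 t=13 v=4: DROP (t<16-2); WM=16
i=7 t=19 v=3: → [11,22); WM=17
i=8 t=22 v=4: → [22,33); WM=20
i=9 t=24 v=1: → [22,33); WM=22; [11,22) fires=4
i=10 t=24 v=4: → [22,33); WM=22
i=11 t=27 v=7: → [22,33); WM=25
i=12 t=28 v=3: → [22,33); WM=26
i=13 t=28 v=9: → [22,33); WM=26
i=14 t=33 v=5: → [33,44); WM=31
i=15 t=36 v=5: → [33,44); WM=34; [22,33) fires=5
i=16 t=29 v=8: DROP (t<34-2); WM=34
i=17 t=37 v=2: → [33,44); WM=35
i=18 t=42 v=1: → [33,44); WM=40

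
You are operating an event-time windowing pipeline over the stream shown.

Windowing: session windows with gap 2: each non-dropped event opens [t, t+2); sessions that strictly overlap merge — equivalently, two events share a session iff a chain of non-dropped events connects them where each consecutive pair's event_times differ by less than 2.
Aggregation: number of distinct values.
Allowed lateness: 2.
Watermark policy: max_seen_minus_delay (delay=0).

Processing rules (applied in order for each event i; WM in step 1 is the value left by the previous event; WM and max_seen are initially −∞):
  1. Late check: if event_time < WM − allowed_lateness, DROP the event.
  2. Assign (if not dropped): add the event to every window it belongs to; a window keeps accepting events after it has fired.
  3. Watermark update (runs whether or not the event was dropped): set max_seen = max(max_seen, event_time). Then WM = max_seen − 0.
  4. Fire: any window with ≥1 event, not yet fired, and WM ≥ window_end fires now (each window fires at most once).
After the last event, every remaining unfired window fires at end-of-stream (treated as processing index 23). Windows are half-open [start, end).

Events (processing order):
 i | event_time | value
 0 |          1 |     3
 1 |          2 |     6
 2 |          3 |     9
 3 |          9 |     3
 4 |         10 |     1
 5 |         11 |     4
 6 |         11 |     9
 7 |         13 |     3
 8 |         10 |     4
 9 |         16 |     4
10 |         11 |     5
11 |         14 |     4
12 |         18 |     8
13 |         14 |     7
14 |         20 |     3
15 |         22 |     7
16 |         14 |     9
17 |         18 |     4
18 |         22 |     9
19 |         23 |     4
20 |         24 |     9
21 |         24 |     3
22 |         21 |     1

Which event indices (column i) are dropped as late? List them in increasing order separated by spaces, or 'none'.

i=0 t=1 v=3: → [1,3); WM=1
i=1 t=2 v=6: → [1,4); WM=2
i=2 t=3 v=9: → [1,5); WM=3
i=3 t=9 v=3: → [9,11); WM=9
i=4 t=10 v=1: → [9,12); WM=10
i=5 t=11 v=4: → [9,13); WM=11
i=6 t=11 v=9: → [9,13); WM=11
i=7 t=13 v=3: → [13,15); WM=13
i=8 t=10 v=4: DROP (t<13-2); WM=13
i=9 t=16 v=4: → [16,18); WM=16
i=10 t=11 v=5: DROP (t<16-2); WM=16
i=11 t=14 v=4: → [13,16); WM=16
i=12 t=18 v=8: → [18,20); WM=18
i=13 t=14 v=7: DROP (t<18-2); WM=18
i=14 t=20 v=3: → [20,22); WM=20
i=15 t=22 v=7: → [22,24); WM=22
i=16 t=14 v=9: DROP (t<22-2); WM=22
i=17 t=18 v=4: DROP (t<22-2); WM=22
i=18 t=22 v=9: → [22,24); WM=22
i=19 t=23 v=4: → [22,25); WM=23
i=20 t=24 v=9: → [22,26); WM=24
i=21 t=24 v=3: → [22,26); WM=24
i=22 t=21 v=1: DROP (t<24-2); WM=24

8 10 13 16 17 22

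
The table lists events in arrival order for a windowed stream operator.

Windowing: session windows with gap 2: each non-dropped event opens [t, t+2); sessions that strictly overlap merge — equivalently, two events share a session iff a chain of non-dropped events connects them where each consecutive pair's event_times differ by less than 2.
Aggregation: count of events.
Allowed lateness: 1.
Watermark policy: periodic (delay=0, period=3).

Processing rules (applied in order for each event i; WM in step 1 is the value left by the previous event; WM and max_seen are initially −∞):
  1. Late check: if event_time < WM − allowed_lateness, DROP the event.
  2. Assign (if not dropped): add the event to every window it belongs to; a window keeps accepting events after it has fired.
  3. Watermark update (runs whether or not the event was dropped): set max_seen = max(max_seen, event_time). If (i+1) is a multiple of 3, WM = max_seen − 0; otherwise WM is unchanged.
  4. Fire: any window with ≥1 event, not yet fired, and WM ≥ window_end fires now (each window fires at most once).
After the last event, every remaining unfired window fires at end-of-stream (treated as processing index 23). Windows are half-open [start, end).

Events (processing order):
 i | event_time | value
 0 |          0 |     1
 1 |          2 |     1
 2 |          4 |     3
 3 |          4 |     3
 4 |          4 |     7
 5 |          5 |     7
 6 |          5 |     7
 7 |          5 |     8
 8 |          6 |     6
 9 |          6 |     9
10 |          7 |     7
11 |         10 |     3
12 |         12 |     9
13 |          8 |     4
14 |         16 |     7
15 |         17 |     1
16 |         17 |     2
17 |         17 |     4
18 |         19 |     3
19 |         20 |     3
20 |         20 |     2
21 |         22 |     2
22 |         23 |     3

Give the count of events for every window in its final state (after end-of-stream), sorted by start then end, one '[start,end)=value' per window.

i=0 t=0 v=1: → [0,2); WM=−∞
i=1 t=2 v=1: → [2,4); WM=−∞
i=2 t=4 v=3: → [4,6); WM=4
i=3 t=4 v=3: → [4,6); WM=4
i=4 t=4 v=7: → [4,6); WM=4
i=5 t=5 v=7: → [4,7); WM=5
i=6 t=5 v=7: → [4,7); WM=5
i=7 t=5 v=8: → [4,7); WM=5
i=8 t=6 v=6: → [4,8); WM=6
i=9 t=6 v=9: → [4,8); WM=6
i=10 t=7 v=7: → [4,9); WM=6
i=11 t=10 v=3: → [10,12); WM=10
i=12 t=12 v=9: → [12,14); WM=10
i=13 t=8 v=4: DROP (t<10-1); WM=10
i=14 t=16 v=7: → [16,18); WM=16
i=15 t=17 v=1: → [16,19); WM=16
i=16 t=17 v=2: → [16,19); WM=16
i=17 t=17 v=4: → [16,19); WM=17
i=18 t=19 v=3: → [19,21); WM=17
i=19 t=20 v=3: → [19,22); WM=17
i=20 t=20 v=2: → [19,22); WM=20
i=21 t=22 v=2: → [22,24); WM=20
i=22 t=23 v=3: → [22,25); WM=20

[0,2)=1 [2,4)=1 [4,9)=9 [10,12)=1 [12,14)=1 [16,19)=4 [19,22)=3 [22,25)=2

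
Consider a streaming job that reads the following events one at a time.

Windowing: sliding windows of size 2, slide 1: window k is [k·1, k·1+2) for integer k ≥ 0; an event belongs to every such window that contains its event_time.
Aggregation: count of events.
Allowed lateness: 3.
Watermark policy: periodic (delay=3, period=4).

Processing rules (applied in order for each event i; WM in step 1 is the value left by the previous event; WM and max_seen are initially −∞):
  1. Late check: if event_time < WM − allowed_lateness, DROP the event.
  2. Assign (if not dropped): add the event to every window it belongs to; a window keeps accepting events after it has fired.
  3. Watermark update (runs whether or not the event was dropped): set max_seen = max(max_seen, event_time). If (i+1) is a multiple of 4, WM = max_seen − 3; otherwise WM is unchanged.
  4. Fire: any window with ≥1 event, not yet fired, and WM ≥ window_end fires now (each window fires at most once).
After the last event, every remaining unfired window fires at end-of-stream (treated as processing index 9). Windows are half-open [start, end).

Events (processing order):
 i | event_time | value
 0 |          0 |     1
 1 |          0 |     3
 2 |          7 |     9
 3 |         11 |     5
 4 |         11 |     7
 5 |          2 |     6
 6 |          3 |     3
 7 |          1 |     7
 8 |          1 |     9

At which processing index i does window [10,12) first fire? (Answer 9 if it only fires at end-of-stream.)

i=0 t=0 v=1: → [0,2); WM=−∞
i=1 t=0 v=3: → [0,2); WM=−∞
i=2 t=7 v=9: → [7,9),[6,8); WM=−∞
i=3 t=11 v=5: → [11,13),[10,12); WM=8; [0,2) fires=2 [6,8) fires=1
i=4 t=11 v=7: → [11,13),[10,12); WM=8
i=5 t=2 v=6: DROP (t<8-3); WM=8
i=6 t=3 v=3: DROP (t<8-3); WM=8
i=7 t=1 v=7: DROP (t<8-3); WM=8
i=8 t=1 v=9: DROP (t<8-3); WM=8

9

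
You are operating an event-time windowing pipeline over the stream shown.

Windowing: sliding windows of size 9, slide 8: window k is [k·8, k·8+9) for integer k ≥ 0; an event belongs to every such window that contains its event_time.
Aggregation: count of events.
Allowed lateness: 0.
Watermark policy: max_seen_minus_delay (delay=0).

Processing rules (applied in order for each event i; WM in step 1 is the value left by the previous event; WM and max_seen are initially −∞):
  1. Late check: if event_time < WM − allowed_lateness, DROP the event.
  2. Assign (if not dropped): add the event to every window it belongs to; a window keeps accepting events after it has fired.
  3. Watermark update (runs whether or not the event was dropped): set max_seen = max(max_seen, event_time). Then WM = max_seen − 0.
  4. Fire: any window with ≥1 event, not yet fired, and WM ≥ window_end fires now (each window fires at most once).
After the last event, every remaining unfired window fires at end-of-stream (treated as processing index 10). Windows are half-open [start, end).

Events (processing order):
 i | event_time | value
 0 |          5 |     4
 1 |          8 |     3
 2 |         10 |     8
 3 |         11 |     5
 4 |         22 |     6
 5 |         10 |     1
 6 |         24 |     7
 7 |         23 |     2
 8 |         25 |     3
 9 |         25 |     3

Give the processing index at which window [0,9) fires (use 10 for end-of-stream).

2

i=0 t=5 v=4: → [0,9); WM=5
i=1 t=8 v=3: → [8,17),[0,9); WM=8
i=2 t=10 v=8: → [8,17); WM=10; [0,9) fires=2
i=3 t=11 v=5: → [8,17); WM=11
i=4 t=22 v=6: → [16,25); WM=22; [8,17) fires=3
i=5 t=10 v=1: DROP (t<22-0); WM=22
i=6 t=24 v=7: → [24,33),[16,25); WM=24
i=7 t=23 v=2: DROP (t<24-0); WM=24
i=8 t=25 v=3: → [24,33); WM=25; [16,25) fires=2
i=9 t=25 v=3: → [24,33); WM=25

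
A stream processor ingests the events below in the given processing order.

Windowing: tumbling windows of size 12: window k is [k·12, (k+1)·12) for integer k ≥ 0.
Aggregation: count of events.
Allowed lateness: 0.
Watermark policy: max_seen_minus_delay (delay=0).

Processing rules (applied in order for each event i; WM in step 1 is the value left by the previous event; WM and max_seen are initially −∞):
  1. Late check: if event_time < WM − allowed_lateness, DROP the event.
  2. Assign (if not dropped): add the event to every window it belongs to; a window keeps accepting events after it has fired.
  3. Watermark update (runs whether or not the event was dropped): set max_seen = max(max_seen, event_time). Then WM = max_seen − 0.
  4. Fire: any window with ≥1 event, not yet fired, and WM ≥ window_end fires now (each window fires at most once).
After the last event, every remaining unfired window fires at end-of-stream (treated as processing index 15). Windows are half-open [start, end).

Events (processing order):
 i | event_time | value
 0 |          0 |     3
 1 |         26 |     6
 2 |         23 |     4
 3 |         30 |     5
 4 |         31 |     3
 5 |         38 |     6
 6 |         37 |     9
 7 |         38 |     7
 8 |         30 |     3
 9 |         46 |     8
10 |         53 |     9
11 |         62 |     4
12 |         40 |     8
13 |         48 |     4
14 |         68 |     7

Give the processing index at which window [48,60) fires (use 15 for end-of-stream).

11

i=0 t=0 v=3: → [0,12); WM=0
i=1 t=26 v=6: → [24,36); WM=26; [0,12) fires=1
i=2 t=23 v=4: DROP (t<26-0); WM=26
i=3 t=30 v=5: → [24,36); WM=30
i=4 t=31 v=3: → [24,36); WM=31
i=5 t=38 v=6: → [36,48); WM=38; [24,36) fires=3
i=6 t=37 v=9: DROP (t<38-0); WM=38
i=7 t=38 v=7: → [36,48); WM=38
i=8 t=30 v=3: DROP (t<38-0); WM=38
i=9 t=46 v=8: → [36,48); WM=46
i=10 t=53 v=9: → [48,60); WM=53; [36,48) fires=3
i=11 t=62 v=4: → [60,72); WM=62; [48,60) fires=1
i=12 t=40 v=8: DROP (t<62-0); WM=62
i=13 t=48 v=4: DROP (t<62-0); WM=62
i=14 t=68 v=7: → [60,72); WM=68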